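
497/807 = 497/807 =0.62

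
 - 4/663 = - 4/663= -0.01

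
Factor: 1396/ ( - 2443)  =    -  4/7= - 2^2*7^( - 1 )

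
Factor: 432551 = 7^1*61^1*1013^1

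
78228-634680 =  - 556452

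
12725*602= 7660450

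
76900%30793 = 15314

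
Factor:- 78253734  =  - 2^1 * 3^1*13^1*31^1 *32363^1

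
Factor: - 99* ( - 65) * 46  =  2^1*3^2*5^1 * 11^1 * 13^1 * 23^1   =  296010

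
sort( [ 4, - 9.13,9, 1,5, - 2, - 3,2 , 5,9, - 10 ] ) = [ - 10, - 9.13,-3, - 2, 1,2, 4, 5,5, 9,9]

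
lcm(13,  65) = 65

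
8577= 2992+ 5585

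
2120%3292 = 2120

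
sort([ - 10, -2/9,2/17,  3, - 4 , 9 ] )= [ -10,  -  4, - 2/9,  2/17,  3,9 ] 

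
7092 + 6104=13196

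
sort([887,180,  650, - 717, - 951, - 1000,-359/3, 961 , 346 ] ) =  [- 1000, - 951, - 717,-359/3, 180, 346,  650, 887, 961] 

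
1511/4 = 1511/4 = 377.75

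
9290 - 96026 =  - 86736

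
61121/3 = 20373+ 2/3 = 20373.67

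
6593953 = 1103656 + 5490297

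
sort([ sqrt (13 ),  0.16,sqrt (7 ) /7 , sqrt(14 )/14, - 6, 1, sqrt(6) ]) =[ - 6,0.16,sqrt(14 ) /14, sqrt( 7)/7,1,sqrt( 6 ),sqrt( 13 )]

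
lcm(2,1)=2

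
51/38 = 1 + 13/38 = 1.34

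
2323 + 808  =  3131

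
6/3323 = 6/3323 = 0.00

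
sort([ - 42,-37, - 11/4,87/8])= [ - 42, - 37, - 11/4, 87/8 ] 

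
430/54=7+26/27= 7.96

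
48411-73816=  - 25405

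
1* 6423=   6423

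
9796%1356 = 304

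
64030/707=90 + 400/707 =90.57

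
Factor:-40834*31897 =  - 1302482098  =  - 2^1 * 17^1 * 167^1*191^1 * 1201^1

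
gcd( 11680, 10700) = 20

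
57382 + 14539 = 71921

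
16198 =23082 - 6884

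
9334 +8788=18122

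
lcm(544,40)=2720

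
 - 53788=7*(- 7684 )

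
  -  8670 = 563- 9233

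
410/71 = 5 + 55/71 = 5.77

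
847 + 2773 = 3620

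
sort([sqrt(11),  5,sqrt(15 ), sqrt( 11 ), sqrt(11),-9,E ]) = [ -9, E,sqrt( 11),sqrt(11),sqrt ( 11),sqrt( 15 ),5 ] 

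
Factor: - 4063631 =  - 11^1*13^1*157^1 * 181^1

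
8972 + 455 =9427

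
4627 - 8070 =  - 3443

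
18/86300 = 9/43150 = 0.00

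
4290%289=244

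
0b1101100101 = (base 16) 365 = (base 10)869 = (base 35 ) ot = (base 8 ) 1545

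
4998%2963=2035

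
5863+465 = 6328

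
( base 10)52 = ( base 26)20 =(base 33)1j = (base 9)57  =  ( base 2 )110100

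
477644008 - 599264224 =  - 121620216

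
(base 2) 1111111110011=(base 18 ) 1747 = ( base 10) 8179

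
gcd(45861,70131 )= 3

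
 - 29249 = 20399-49648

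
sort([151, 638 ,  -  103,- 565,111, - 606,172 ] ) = [ - 606, - 565, - 103,111, 151,172,638 ] 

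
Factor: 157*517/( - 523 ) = -81169/523 = - 11^1*47^1*157^1 *523^(-1)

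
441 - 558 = - 117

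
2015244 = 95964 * 21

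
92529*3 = 277587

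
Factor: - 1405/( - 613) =5^1*281^1 *613^ ( - 1 ) 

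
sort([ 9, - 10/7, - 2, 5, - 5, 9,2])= [  -  5, - 2,-10/7, 2,5,9,9] 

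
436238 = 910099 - 473861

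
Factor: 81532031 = 7^2*1663919^1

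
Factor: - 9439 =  - 9439^1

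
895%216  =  31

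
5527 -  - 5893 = 11420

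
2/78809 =2/78809 = 0.00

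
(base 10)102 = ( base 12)86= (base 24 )46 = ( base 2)1100110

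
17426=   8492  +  8934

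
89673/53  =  89673/53 =1691.94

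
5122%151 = 139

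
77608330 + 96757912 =174366242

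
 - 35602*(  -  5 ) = 178010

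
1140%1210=1140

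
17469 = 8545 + 8924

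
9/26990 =9/26990 = 0.00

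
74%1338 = 74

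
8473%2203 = 1864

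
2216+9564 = 11780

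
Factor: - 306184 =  - 2^3*38273^1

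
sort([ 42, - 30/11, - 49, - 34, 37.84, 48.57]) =[  -  49, - 34, - 30/11, 37.84,42,48.57]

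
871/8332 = 871/8332 = 0.10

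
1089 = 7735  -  6646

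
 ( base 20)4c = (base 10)92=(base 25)3h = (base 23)40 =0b1011100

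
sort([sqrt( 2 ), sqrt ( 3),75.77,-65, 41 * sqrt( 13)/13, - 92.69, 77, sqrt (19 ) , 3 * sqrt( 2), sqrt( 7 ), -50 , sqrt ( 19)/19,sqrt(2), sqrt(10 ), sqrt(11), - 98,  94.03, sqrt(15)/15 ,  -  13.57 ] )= [ - 98, - 92.69,-65, - 50 , - 13.57,sqrt( 19 )/19, sqrt (15)/15, sqrt(2),  sqrt(2),  sqrt(3),  sqrt( 7), sqrt(10),sqrt(11), 3*sqrt(2), sqrt(19),  41*sqrt( 13)/13,75.77,77,94.03 ] 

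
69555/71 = 979 + 46/71  =  979.65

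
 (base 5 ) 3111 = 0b110010110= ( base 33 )ca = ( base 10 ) 406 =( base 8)626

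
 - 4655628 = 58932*( - 79)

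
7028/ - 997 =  - 8+948/997 =- 7.05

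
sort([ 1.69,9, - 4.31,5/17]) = [ - 4.31,5/17, 1.69,9]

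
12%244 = 12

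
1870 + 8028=9898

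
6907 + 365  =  7272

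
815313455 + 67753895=883067350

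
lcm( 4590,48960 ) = 146880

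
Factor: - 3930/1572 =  - 2^( - 1)*5^1=   - 5/2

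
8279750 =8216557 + 63193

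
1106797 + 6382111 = 7488908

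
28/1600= 7/400 =0.02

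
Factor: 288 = 2^5*3^2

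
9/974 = 9/974 = 0.01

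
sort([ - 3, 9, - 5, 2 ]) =[-5,-3, 2, 9]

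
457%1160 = 457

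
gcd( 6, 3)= 3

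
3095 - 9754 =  - 6659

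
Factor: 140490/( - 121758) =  - 15/13 = - 3^1*5^1 *13^( - 1 )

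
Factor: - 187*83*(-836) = 2^2* 11^2* 17^1*19^1*  83^1 =12975556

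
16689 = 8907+7782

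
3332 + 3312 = 6644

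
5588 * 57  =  318516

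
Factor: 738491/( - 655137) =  - 3^(- 2 ) *7^(-1) * 13^1*10399^(-1 )*56807^1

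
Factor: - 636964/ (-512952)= 2^( - 1)*3^( - 1 )*11^( - 1)*29^( - 1 )*59^1 * 67^(-1 )*2699^1 =159241/128238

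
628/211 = 2 + 206/211= 2.98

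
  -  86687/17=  - 5100+13/17= - 5099.24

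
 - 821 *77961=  - 64005981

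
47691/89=535 + 76/89 = 535.85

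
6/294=1/49 = 0.02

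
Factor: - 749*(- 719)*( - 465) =  -  250416915 = -3^1 * 5^1*7^1*31^1 * 107^1*719^1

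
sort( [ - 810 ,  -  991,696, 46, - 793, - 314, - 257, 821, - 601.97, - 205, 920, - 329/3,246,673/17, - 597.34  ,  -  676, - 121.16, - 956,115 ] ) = [ -991,  -  956, - 810 , - 793,-676, - 601.97 , - 597.34,-314, - 257, - 205, - 121.16,-329/3,673/17, 46, 115 , 246, 696,  821, 920] 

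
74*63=4662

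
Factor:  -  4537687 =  - 7^1*11^1 * 31^1*1901^1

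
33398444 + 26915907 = 60314351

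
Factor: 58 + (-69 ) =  - 11^1  =  - 11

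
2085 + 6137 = 8222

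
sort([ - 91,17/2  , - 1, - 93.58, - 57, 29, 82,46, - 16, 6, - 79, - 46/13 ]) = [ - 93.58,-91,-79, - 57,-16, - 46/13,-1, 6, 17/2,29, 46,82 ]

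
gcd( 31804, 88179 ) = 1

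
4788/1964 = 2 + 215/491 = 2.44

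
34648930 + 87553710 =122202640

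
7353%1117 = 651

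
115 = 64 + 51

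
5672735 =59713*95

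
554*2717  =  1505218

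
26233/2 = 13116 + 1/2 = 13116.50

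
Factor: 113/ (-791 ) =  - 1/7 = -7^( - 1 )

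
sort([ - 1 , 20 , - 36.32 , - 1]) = [ - 36.32, - 1, - 1,20 ]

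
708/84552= 59/7046 = 0.01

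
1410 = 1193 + 217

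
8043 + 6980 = 15023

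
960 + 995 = 1955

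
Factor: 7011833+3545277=10557110 = 2^1*5^1 * 859^1* 1229^1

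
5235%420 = 195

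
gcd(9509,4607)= 1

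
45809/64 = 715 + 49/64 = 715.77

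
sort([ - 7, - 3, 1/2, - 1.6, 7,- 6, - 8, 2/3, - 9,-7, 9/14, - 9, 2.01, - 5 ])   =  [-9, - 9, - 8 ,  -  7,  -  7, - 6, - 5, - 3,-1.6,1/2, 9/14,  2/3, 2.01,7]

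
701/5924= 701/5924 = 0.12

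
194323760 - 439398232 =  - 245074472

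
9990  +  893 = 10883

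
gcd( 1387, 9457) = 1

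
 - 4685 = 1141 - 5826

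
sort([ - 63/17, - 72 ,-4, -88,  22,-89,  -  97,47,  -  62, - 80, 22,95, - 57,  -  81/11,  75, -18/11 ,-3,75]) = [ - 97 , - 89 ,- 88, - 80,-72,-62, - 57 , -81/11, -4, - 63/17, - 3,-18/11,22,22,47, 75,75, 95] 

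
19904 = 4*4976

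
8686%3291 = 2104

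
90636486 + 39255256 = 129891742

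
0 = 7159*0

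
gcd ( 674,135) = 1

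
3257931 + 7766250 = 11024181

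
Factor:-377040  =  -2^4*3^1*5^1*1571^1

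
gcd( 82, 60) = 2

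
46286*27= 1249722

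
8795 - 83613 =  - 74818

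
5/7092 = 5/7092 = 0.00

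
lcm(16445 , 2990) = 32890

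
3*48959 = 146877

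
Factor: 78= 2^1*3^1*13^1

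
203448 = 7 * 29064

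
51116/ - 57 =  - 897 + 13/57 =- 896.77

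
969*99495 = 96410655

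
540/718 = 270/359 = 0.75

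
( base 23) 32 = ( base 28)2F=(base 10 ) 71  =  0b1000111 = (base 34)23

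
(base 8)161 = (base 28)41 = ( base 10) 113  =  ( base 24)4H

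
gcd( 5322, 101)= 1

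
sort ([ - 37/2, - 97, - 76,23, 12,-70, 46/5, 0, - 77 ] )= [ - 97, - 77, - 76,-70, - 37/2,  0, 46/5,12, 23]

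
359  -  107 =252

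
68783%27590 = 13603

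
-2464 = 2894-5358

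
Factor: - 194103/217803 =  - 3^2*7^1*13^1* 919^(-1) = - 819/919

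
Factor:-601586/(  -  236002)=961/377 = 13^ ( - 1 ) * 29^ (  -  1)*31^2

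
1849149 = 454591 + 1394558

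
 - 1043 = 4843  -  5886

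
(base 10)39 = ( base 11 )36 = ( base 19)21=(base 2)100111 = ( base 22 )1h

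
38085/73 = 521 + 52/73 = 521.71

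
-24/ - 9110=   12/4555 = 0.00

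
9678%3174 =156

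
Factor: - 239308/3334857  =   - 2^2*3^ (  -  1) * 29^1*59^(  -  1 )*83^( - 1 )*227^(-1)*2063^1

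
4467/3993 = 1 + 158/1331 = 1.12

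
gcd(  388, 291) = 97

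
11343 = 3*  3781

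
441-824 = -383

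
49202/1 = 49202 = 49202.00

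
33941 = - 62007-  -  95948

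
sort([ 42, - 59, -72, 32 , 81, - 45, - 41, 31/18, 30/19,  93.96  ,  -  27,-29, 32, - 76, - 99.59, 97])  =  [ - 99.59, - 76, - 72, - 59, - 45, - 41, - 29, - 27, 30/19,31/18, 32, 32, 42,  81, 93.96, 97 ] 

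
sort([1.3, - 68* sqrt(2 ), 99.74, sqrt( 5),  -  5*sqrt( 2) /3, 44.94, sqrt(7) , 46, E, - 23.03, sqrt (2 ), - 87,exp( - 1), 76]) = [-68*sqrt (2 ),-87, - 23.03, - 5*sqrt (2)/3 , exp(  -  1 ) , 1.3,  sqrt (2), sqrt( 5), sqrt (7), E, 44.94,46,76,99.74]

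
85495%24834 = 10993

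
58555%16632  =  8659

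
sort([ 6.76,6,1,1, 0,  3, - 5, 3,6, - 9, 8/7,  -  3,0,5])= [ - 9, - 5, - 3, 0,0,  1 , 1, 8/7, 3,3,5,6, 6,6.76 ] 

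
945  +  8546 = 9491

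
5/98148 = 5/98148 = 0.00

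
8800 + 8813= 17613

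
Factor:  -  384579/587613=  - 3^1*13^( - 1) * 61^( - 1)*173^1=-519/793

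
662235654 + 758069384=1420305038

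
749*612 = 458388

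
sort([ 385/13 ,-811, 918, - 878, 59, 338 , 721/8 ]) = [-878,  -  811, 385/13, 59, 721/8, 338,918 ]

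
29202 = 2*14601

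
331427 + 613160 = 944587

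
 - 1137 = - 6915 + 5778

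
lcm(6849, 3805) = 34245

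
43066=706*61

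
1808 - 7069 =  - 5261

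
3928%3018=910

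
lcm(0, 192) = 0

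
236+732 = 968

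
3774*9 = 33966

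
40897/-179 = -40897/179 = -228.47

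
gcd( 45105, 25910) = 5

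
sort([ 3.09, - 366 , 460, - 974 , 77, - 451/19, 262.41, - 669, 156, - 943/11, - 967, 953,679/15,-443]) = [ - 974, - 967, - 669,  -  443, - 366,-943/11,  -  451/19,3.09,679/15, 77, 156, 262.41, 460,  953]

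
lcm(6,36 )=36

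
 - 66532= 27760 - 94292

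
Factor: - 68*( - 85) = 2^2*5^1*17^2  =  5780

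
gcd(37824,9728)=64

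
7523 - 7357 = 166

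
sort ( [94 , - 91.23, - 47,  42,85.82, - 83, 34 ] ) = [ - 91.23, - 83, - 47,  34,42,85.82, 94 ] 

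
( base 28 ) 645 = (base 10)4821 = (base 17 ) GBA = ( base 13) 226B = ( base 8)11325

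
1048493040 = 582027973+466465067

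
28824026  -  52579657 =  - 23755631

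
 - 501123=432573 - 933696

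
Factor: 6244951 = 6244951^1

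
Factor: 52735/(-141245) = -13^( - 1) * 41^( - 1 ) * 199^1 = - 199/533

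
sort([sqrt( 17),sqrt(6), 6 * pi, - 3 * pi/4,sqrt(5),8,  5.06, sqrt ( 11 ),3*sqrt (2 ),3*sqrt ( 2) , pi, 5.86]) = [ - 3*pi/4, sqrt( 5) , sqrt( 6),pi, sqrt ( 11 ), sqrt(17 ),3 * sqrt( 2) , 3*sqrt( 2 ),5.06,5.86,8, 6*pi]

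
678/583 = 1 + 95/583 = 1.16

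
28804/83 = 347+3/83 = 347.04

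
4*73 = 292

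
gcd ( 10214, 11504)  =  2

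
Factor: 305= 5^1* 61^1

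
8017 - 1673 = 6344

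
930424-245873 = 684551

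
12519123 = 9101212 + 3417911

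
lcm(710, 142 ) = 710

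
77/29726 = 77/29726 = 0.00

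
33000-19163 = 13837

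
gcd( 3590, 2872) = 718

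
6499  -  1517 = 4982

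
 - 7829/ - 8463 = 7829/8463 = 0.93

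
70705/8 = 8838 + 1/8= 8838.12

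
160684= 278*578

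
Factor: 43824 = 2^4* 3^1*11^1 * 83^1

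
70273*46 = 3232558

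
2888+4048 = 6936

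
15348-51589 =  - 36241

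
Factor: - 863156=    - 2^2*7^1*29^1*1063^1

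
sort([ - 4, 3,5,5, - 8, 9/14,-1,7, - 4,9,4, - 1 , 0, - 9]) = [ - 9,  -  8,- 4, - 4, - 1, - 1 , 0,9/14, 3, 4,5 , 5,7, 9 ] 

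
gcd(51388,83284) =1772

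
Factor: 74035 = 5^1*13^1 * 17^1*67^1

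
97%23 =5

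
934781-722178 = 212603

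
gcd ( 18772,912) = 76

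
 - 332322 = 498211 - 830533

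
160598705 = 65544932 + 95053773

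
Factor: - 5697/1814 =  - 2^( - 1) * 3^3*211^1 * 907^ ( - 1)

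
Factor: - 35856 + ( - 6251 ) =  - 42107= - 13^1*41^1 * 79^1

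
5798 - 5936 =-138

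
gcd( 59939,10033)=1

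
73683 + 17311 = 90994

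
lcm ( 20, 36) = 180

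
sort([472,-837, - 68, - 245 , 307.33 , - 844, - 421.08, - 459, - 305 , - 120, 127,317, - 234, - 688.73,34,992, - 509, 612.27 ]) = [ - 844, - 837, - 688.73, - 509, - 459,-421.08,  -  305, - 245, - 234 , - 120, - 68,34,127,307.33, 317,472,  612.27,  992]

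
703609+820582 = 1524191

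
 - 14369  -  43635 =  -  58004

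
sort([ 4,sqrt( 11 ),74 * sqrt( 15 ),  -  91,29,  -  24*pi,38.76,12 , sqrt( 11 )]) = [ - 91, - 24 * pi,sqrt( 11),sqrt( 11 ),4,12,29,38.76,74 * sqrt(15) ]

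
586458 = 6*97743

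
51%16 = 3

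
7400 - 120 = 7280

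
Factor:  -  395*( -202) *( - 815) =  - 65028850 = -2^1*5^2* 79^1*101^1*163^1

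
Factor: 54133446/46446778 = 3^1*7^( - 1 )*443^( - 1 )*1873^1*4817^1 *7489^(  -  1)  =  27066723/23223389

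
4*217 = 868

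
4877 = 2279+2598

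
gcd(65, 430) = 5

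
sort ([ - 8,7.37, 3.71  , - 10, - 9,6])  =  [ -10, - 9, - 8, 3.71,6,7.37]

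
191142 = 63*3034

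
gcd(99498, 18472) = 2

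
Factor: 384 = 2^7 * 3^1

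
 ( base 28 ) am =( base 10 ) 302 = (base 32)9e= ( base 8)456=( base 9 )365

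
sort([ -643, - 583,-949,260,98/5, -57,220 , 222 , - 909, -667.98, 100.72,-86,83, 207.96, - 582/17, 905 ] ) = [ - 949, - 909,-667.98 , - 643,-583, - 86, - 57,-582/17,98/5,83,100.72,  207.96,220,222, 260, 905 ]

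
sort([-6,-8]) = [ - 8, - 6]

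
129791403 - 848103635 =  - 718312232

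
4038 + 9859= 13897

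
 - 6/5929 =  - 1+5923/5929  =  - 0.00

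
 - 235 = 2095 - 2330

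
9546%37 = 0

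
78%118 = 78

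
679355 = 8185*83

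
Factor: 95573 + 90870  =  37^1*5039^1 = 186443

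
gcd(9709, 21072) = 1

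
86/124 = 43/62 = 0.69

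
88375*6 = 530250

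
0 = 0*42690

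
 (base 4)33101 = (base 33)tk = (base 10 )977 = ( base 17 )368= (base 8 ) 1721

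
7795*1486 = 11583370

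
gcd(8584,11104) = 8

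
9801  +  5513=15314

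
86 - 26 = 60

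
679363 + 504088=1183451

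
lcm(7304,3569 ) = 314072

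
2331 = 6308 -3977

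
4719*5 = 23595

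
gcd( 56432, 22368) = 16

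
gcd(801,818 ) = 1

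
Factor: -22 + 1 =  - 3^1 * 7^1=   - 21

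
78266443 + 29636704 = 107903147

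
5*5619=28095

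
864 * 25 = 21600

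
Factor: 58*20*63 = 73080 = 2^3*3^2*5^1*7^1*29^1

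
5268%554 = 282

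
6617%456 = 233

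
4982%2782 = 2200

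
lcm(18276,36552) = 36552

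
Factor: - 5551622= - 2^1*17^1*269^1*607^1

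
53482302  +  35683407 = 89165709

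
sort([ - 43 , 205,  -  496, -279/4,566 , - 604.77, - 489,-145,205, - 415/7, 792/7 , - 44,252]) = [ - 604.77, - 496, - 489, - 145, - 279/4, - 415/7, - 44,- 43,792/7,205,205, 252,566]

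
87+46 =133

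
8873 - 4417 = 4456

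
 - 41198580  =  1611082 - 42809662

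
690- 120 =570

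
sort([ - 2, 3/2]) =[ - 2 , 3/2] 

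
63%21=0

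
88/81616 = 11/10202=0.00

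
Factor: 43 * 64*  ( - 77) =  - 2^6*7^1*11^1  *43^1 =- 211904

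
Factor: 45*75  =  3^3*5^3 = 3375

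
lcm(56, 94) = 2632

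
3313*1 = 3313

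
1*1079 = 1079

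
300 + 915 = 1215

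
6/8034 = 1/1339  =  0.00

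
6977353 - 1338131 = 5639222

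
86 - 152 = - 66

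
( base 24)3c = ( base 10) 84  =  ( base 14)60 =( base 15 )59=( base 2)1010100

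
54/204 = 9/34 = 0.26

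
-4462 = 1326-5788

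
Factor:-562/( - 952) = 2^(-2 )*7^ ( - 1)*17^(-1)*281^1 = 281/476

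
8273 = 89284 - 81011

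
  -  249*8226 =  - 2048274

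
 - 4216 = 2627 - 6843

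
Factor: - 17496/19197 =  - 72/79 =-2^3 *3^2*79^ (-1)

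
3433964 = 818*4198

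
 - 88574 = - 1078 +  - 87496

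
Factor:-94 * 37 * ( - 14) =48692 = 2^2  *7^1*37^1*47^1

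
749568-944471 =-194903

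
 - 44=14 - 58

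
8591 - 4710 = 3881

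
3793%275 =218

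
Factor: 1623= 3^1*541^1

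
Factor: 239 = 239^1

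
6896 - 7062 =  - 166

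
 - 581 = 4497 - 5078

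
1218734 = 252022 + 966712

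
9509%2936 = 701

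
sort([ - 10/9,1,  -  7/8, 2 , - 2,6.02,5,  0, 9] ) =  [ - 2,-10/9, - 7/8,0 , 1 , 2, 5,6.02 , 9]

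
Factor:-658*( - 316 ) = 207928 = 2^3 * 7^1 * 47^1*79^1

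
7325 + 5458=12783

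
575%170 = 65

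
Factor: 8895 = 3^1*5^1*593^1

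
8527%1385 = 217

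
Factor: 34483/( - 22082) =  - 2^( - 1)*61^(-1) * 181^( - 1 )*34483^1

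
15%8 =7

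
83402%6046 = 4804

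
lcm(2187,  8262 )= 74358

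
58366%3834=856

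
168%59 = 50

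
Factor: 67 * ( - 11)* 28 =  - 2^2*7^1*11^1 * 67^1 = - 20636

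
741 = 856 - 115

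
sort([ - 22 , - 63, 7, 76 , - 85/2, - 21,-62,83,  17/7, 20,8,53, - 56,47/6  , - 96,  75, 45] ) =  [-96, - 63,-62, - 56, - 85/2,  -  22, - 21, 17/7,7,47/6, 8,  20,45, 53, 75, 76,83 ] 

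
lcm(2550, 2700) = 45900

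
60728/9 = 6747  +  5/9=6747.56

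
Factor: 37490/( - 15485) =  - 2^1*19^( - 1)*23^1 = -46/19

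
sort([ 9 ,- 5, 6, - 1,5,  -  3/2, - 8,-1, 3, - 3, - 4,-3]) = [ - 8,  -  5, - 4,- 3, - 3 , - 3/2,-1, - 1, 3,5 , 6,9 ] 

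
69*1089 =75141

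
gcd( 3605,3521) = 7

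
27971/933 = 29 + 914/933 = 29.98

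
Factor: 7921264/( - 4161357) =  - 2^4*3^(-2 ) * 13^1*38083^1*462373^(-1 ) 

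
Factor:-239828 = -2^2*59957^1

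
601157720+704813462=1305971182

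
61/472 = 61/472 =0.13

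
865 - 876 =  - 11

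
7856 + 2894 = 10750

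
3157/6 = 3157/6  =  526.17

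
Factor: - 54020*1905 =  - 2^2*3^1*5^2*37^1*73^1*127^1=- 102908100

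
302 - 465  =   - 163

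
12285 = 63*195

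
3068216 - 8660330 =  - 5592114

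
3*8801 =26403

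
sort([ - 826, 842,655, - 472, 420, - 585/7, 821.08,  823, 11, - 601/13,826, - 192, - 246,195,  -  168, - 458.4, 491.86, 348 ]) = [ - 826,-472, - 458.4, - 246  , - 192, - 168,-585/7, - 601/13, 11,195, 348, 420, 491.86 , 655,821.08,823, 826, 842 ]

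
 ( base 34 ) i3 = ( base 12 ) 433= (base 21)186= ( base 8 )1147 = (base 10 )615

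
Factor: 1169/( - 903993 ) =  - 3^(-1 )*7^1*167^1*301331^(- 1)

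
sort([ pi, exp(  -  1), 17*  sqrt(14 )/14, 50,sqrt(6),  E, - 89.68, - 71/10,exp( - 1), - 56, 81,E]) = [  -  89.68, - 56,-71/10,exp( - 1), exp( -1),sqrt ( 6),  E  ,  E, pi,17* sqrt(14 )/14,50,81] 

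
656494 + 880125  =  1536619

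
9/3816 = 1/424 = 0.00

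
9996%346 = 308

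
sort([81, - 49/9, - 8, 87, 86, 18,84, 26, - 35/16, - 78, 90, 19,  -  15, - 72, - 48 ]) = [ - 78, - 72, - 48 , - 15, - 8, - 49/9, - 35/16 , 18,19,  26,  81, 84, 86, 87 , 90] 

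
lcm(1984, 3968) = 3968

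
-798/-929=798/929 = 0.86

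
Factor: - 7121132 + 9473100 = 2^5*67^1*1097^1 = 2351968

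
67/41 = 1 + 26/41 = 1.63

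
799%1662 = 799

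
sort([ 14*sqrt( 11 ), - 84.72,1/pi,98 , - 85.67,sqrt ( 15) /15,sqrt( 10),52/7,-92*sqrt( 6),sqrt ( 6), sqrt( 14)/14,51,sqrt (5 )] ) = [ - 92*sqrt( 6) , - 85.67,- 84.72,  sqrt(15)/15,sqrt( 14) /14,1/pi,sqrt( 5),sqrt(6),sqrt( 10 ),52/7,14 *sqrt(11),  51, 98] 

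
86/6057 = 86/6057 = 0.01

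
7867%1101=160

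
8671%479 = 49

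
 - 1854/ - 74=927/37 = 25.05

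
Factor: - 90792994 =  - 2^1*89^1*510073^1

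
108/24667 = 108/24667 = 0.00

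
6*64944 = 389664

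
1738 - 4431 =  - 2693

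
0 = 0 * 3876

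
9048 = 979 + 8069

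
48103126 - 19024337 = 29078789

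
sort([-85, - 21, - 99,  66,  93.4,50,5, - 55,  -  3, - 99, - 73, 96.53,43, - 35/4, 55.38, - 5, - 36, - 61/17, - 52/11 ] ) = [ - 99,- 99, - 85, - 73, - 55, - 36, - 21,- 35/4, - 5, - 52/11,  -  61/17,-3,5,43, 50,55.38,66,93.4,96.53] 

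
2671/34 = 78 + 19/34 = 78.56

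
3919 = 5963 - 2044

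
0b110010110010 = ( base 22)6FG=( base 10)3250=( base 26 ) 4l0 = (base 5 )101000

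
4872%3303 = 1569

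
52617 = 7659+44958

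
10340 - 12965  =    -  2625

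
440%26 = 24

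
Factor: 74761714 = 2^1*37380857^1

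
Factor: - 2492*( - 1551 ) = 3865092 =2^2*3^1*7^1*11^1*47^1*89^1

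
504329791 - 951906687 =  - 447576896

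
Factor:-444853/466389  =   - 661/693 = - 3^ (-2 )*7^(-1 )*11^(-1)*661^1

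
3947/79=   3947/79 =49.96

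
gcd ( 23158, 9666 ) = 2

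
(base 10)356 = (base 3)111012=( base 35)A6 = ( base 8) 544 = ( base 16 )164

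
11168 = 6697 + 4471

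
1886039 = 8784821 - 6898782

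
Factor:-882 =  - 2^1*3^2*7^2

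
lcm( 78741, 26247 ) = 78741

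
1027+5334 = 6361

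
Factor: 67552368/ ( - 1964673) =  - 2^4*3^( -1 )*13^1*17^( - 1) * 29^1*3733^1*12841^(-1)=-22517456/654891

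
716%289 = 138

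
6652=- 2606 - -9258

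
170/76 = 85/38 = 2.24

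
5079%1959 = 1161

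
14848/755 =19+503/755  =  19.67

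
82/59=1 + 23/59 = 1.39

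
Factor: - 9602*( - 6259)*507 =30470151426= 2^1*3^1*11^1*13^2*569^1*4801^1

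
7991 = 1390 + 6601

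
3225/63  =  1075/21 = 51.19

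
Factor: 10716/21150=2^1*3^ (-1)*5^ ( - 2)*19^1 = 38/75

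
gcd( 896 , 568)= 8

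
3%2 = 1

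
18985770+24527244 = 43513014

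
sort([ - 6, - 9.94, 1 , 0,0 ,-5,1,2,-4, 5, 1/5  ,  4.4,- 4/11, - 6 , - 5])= [ - 9.94, - 6,  -  6 , - 5,-5,-4 , - 4/11,0, 0,1/5,  1,1,2,4.4,5 ]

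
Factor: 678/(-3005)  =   - 2^1*3^1*5^( - 1)*113^1*601^ (-1)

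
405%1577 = 405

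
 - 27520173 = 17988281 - 45508454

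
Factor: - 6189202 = -2^1*647^1*4783^1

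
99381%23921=3697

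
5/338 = 5/338 = 0.01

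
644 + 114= 758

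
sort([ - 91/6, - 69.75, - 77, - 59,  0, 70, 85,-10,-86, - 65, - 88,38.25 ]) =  [ - 88, - 86, - 77, - 69.75,-65, - 59, - 91/6,- 10,0,38.25,70,85]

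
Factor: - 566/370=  - 5^ ( - 1)*37^( - 1 )*283^1 =- 283/185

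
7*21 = 147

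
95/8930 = 1/94=0.01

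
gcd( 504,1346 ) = 2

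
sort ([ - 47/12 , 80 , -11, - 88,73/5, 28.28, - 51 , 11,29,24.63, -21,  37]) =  [ - 88, - 51, - 21 , - 11, - 47/12,11, 73/5,24.63,28.28,29,  37, 80] 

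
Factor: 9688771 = 31^1 * 53^1*5897^1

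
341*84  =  28644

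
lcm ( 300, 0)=0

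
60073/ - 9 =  - 6675 + 2/9 = -6674.78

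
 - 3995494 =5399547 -9395041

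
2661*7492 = 19936212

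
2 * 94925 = 189850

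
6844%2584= 1676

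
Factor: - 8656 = - 2^4 *541^1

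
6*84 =504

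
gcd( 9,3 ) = 3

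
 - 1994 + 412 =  - 1582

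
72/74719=72/74719 = 0.00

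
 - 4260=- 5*852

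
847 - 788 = 59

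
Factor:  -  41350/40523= -2^1*5^2 * 7^( - 2 ) = -  50/49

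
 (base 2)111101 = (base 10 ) 61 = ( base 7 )115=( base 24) 2D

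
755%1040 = 755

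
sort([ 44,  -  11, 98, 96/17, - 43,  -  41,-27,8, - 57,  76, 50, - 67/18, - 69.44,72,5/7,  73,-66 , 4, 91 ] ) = [ - 69.44 , - 66, - 57, - 43, - 41,-27, - 11, - 67/18, 5/7,  4, 96/17,8, 44, 50, 72,73, 76, 91, 98]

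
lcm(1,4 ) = 4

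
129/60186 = 43/20062=0.00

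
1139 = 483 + 656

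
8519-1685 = 6834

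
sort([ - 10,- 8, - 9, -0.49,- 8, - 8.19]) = [ - 10, - 9,  -  8.19, - 8, -8, - 0.49] 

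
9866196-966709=8899487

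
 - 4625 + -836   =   - 5461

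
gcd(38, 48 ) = 2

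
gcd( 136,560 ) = 8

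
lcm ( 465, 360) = 11160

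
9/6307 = 9/6307  =  0.00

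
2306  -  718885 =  - 716579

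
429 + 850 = 1279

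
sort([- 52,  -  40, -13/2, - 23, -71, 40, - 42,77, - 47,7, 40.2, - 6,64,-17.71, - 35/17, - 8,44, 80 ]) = [-71, - 52, - 47,-42, - 40, - 23, - 17.71, - 8 ,- 13/2,  -  6,-35/17,7, 40,40.2,44, 64,77,80 ] 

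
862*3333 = 2873046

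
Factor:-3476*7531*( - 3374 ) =2^3*7^1*11^1 * 17^1*79^1*241^1*443^1 = 88323748744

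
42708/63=14236/21 = 677.90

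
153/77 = 1  +  76/77 = 1.99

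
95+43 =138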